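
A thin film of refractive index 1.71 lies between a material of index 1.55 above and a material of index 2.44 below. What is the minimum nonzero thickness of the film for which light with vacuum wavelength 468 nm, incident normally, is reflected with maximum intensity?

Ray reflecting at the top interface goes from n = 1.55 toward n = 1.71: a half-wave phase shift.
At the lower boundary (n = 1.71 to n = 2.44) the reflected ray undergoes a half-wave phase shift.
The two reflections carry the same phase change, so no net offset.
So the condition for constructive reflection is 2 n t = m λ.
Minimum nonzero at m = 1: t = λ / (2 n) = 468 / (2 × 1.71) = 137 nm.

137 nm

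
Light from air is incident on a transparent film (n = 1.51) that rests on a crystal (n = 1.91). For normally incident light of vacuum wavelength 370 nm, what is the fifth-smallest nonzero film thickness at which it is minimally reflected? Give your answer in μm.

0.551 μm

Ray reflecting at the top interface goes from n = 1.0 toward n = 1.51: a half-wave phase shift.
Ray reflecting at the bottom interface goes from n = 1.51 toward n = 1.91: a half-wave phase shift.
Zero or two π shifts → no net half-wave offset.
For dark reflection here: 2 n t = (m + ½) λ.
The fifth-smallest nonzero thickness corresponds to m = 4: t = (m + ½) λ / (2 n) = 4.50 × 370 / (2 × 1.51) = 551 nm.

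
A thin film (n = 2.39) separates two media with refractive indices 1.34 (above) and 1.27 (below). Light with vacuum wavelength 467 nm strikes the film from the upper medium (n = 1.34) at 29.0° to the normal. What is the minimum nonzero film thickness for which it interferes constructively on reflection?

50.8 nm

Ray reflecting at the top interface goes from n = 1.34 toward n = 2.39: a half-wave phase shift.
At the lower boundary (n = 2.39 to n = 1.27) the reflected ray undergoes no phase shift.
Exactly one π shift → a net half-wave offset.
For maximum reflection here: 2 n t cos θ_r = (m + ½) λ.
Snell's law: 1.34 sin 29.0° = 2.39 sin θ_r → sin θ_r = 0.272, cos θ_r = 0.962.
Minimum at m = 0: t = λ / (4 n cos θ_r) = 467 / (4 × 2.39 × 0.962) = 50.8 nm.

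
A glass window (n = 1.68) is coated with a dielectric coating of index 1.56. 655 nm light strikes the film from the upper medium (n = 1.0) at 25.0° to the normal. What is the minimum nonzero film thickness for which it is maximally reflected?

Ray reflecting at the top interface goes from n = 1.0 toward n = 1.56: a half-wave phase shift.
At the lower boundary (n = 1.56 to n = 1.68) the reflected ray undergoes a half-wave phase shift.
The two reflections carry the same phase change, so no net offset.
With no net inversion, constructive interference in reflection requires 2 n t cos θ_r = m λ.
Snell's law: 1.0 sin 25.0° = 1.56 sin θ_r → sin θ_r = 0.271, cos θ_r = 0.963.
Minimum nonzero at m = 1: t = λ / (2 n cos θ_r) = 655 / (2 × 1.56 × 0.963) = 218 nm.

218 nm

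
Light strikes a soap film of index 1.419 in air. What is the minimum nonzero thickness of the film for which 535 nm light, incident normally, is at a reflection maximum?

Top surface (1.0 → 1.419): reflection off a higher-index medium gives a half-wave phase shift.
Ray reflecting at the bottom interface goes from n = 1.419 toward n = 1.0: no phase shift.
Exactly one π shift → a net half-wave offset.
So the condition for constructive reflection is 2 n t = (m + ½) λ.
Minimum at m = 0: t = λ / (4 n) = 535 / (4 × 1.419) = 94.3 nm.

94.3 nm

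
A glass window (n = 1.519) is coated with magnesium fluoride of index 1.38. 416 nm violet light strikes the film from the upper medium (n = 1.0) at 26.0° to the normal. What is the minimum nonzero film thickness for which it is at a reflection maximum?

At the upper boundary (n = 1.0 to n = 1.38) the reflected ray undergoes a half-wave phase shift.
Bottom surface (1.38 → 1.519): reflection off a higher-index medium gives a half-wave phase shift.
The two reflections carry the same phase change, so no net offset.
With no net inversion, constructive interference in reflection requires 2 n t cos θ_r = m λ.
Snell's law: 1.0 sin 26.0° = 1.38 sin θ_r → sin θ_r = 0.318, cos θ_r = 0.948.
Minimum nonzero at m = 1: t = λ / (2 n cos θ_r) = 416 / (2 × 1.38 × 0.948) = 159 nm.

159 nm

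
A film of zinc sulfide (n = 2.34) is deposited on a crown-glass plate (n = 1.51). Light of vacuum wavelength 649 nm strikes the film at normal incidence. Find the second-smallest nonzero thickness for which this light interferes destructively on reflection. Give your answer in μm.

0.277 μm

Ray reflecting at the top interface goes from n = 1.0 toward n = 2.34: a half-wave phase shift.
At the lower boundary (n = 2.34 to n = 1.51) the reflected ray undergoes no phase shift.
The two reflections differ by half a wavelength.
So the condition for destructive reflection is 2 n t = m λ.
The second-smallest nonzero thickness corresponds to m = 2: t = m λ / (2 n) = 2.00 × 649 / (2 × 2.34) = 277 nm.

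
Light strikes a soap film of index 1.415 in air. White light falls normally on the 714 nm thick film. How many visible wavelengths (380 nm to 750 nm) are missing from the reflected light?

3

Top surface (1.0 → 1.415): reflection off a higher-index medium gives a half-wave phase shift.
At the lower boundary (n = 1.415 to n = 1.0) the reflected ray undergoes no phase shift.
The two reflections differ by half a wavelength.
So the condition for destructive reflection is 2 n t = m λ.
λ = 2 n t / m = 2021 / m nm.
m=2: 1010 nm (IR); m=3: 674 nm (visible); m=4: 505 nm (visible); m=5: 404 nm (visible); m=6: 337 nm (UV).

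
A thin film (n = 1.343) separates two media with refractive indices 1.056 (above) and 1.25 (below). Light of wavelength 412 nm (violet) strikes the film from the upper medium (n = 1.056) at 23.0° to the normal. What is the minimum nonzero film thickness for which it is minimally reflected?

161 nm

Top surface (1.056 → 1.343): reflection off a higher-index medium gives a half-wave phase shift.
Bottom surface (1.343 → 1.25): reflection off a lower-index medium gives no phase shift.
The two reflections differ by half a wavelength.
So the condition for destructive reflection is 2 n t cos θ_r = m λ.
Snell's law: 1.056 sin 23.0° = 1.343 sin θ_r → sin θ_r = 0.307, cos θ_r = 0.952.
Minimum nonzero at m = 1: t = λ / (2 n cos θ_r) = 412 / (2 × 1.343 × 0.952) = 161 nm.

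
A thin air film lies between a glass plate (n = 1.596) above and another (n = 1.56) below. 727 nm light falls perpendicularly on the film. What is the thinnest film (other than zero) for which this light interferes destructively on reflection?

364 nm

Top surface (1.596 → 1.0): reflection off a lower-index medium gives no phase shift.
Ray reflecting at the bottom interface goes from n = 1.0 toward n = 1.56: a half-wave phase shift.
The two reflections differ by half a wavelength.
For minimum reflection here: 2 n t = m λ.
Minimum nonzero at m = 1: t = λ / (2 n) = 727 / (2 × 1.0) = 364 nm.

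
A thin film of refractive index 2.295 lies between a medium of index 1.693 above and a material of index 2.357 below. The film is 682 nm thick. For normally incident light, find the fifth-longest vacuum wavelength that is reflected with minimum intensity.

696 nm

Ray reflecting at the top interface goes from n = 1.693 toward n = 2.295: a half-wave phase shift.
Bottom surface (2.295 → 2.357): reflection off a higher-index medium gives a half-wave phase shift.
Zero or two π shifts → no net half-wave offset.
So the condition for destructive reflection is 2 n t = (m + ½) λ.
λ = 2 n t / (m + ½). The fifth-longest wavelength is m = 4: λ = 2 × 2.295 × 682 / 4.50 = 696 nm.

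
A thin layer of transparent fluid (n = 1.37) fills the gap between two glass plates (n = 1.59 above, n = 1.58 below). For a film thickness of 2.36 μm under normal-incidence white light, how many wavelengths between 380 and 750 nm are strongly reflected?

8

Top surface (1.59 → 1.37): reflection off a lower-index medium gives no phase shift.
Ray reflecting at the bottom interface goes from n = 1.37 toward n = 1.58: a half-wave phase shift.
The two reflections differ by half a wavelength.
For bright reflection here: 2 n t = (m + ½) λ.
λ = 2 n t / (m + ½) = 6466 / (m + ½) nm.
m=8: 761 nm (IR); m=9: 681 nm (visible); m=10: 616 nm (visible); m=11: 562 nm (visible); m=12: 517 nm (visible); m=13: 479 nm (visible); m=14: 446 nm (visible); m=15: 417 nm (visible); m=16: 392 nm (visible); m=17: 370 nm (UV).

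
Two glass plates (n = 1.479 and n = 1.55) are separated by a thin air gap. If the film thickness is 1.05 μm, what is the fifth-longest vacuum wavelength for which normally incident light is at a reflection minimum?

Ray reflecting at the top interface goes from n = 1.479 toward n = 1.0: no phase shift.
At the lower boundary (n = 1.0 to n = 1.55) the reflected ray undergoes a half-wave phase shift.
Net: one phase inversion between the two reflected rays.
For dark reflection here: 2 n t = m λ.
λ = 2 n t / m. The fifth-longest wavelength is m = 5: λ = 2 × 1.0 × 1050 / 5.00 = 420 nm.

420 nm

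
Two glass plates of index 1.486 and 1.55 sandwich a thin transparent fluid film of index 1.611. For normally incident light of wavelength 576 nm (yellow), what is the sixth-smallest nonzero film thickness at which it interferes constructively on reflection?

983 nm

Top surface (1.486 → 1.611): reflection off a higher-index medium gives a half-wave phase shift.
Ray reflecting at the bottom interface goes from n = 1.611 toward n = 1.55: no phase shift.
The two reflections differ by half a wavelength.
For bright reflection here: 2 n t = (m + ½) λ.
The sixth-smallest nonzero thickness corresponds to m = 5: t = (m + ½) λ / (2 n) = 5.50 × 576 / (2 × 1.611) = 983 nm.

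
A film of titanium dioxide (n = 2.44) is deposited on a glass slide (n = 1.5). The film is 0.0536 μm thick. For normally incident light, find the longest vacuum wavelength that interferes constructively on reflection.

523 nm

Ray reflecting at the top interface goes from n = 1.0 toward n = 2.44: a half-wave phase shift.
At the lower boundary (n = 2.44 to n = 1.5) the reflected ray undergoes no phase shift.
Net: one phase inversion between the two reflected rays.
So the condition for constructive reflection is 2 n t = (m + ½) λ.
λ = 2 n t / (m + ½). The longest wavelength is m = 0: λ = 2 × 2.44 × 53.6 / 0.500 = 523 nm.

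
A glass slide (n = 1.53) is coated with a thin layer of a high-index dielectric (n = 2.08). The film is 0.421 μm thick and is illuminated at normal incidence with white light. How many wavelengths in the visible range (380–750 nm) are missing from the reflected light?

2

Ray reflecting at the top interface goes from n = 1.0 toward n = 2.08: a half-wave phase shift.
Bottom surface (2.08 → 1.53): reflection off a lower-index medium gives no phase shift.
Exactly one π shift → a net half-wave offset.
For minimum reflection here: 2 n t = m λ.
λ = 2 n t / m = 1751 / m nm.
m=2: 876 nm (IR); m=3: 584 nm (visible); m=4: 438 nm (visible); m=5: 350 nm (UV).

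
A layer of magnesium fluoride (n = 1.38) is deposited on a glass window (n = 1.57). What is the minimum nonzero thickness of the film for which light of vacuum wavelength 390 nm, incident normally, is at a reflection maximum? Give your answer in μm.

Top surface (1.0 → 1.38): reflection off a higher-index medium gives a half-wave phase shift.
Ray reflecting at the bottom interface goes from n = 1.38 toward n = 1.57: a half-wave phase shift.
Zero or two π shifts → no net half-wave offset.
So the condition for constructive reflection is 2 n t = m λ.
Minimum nonzero at m = 1: t = λ / (2 n) = 390 / (2 × 1.38) = 141 nm.

0.141 μm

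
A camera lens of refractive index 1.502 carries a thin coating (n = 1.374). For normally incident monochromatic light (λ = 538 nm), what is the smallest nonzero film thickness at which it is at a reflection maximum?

Top surface (1.0 → 1.374): reflection off a higher-index medium gives a half-wave phase shift.
Ray reflecting at the bottom interface goes from n = 1.374 toward n = 1.502: a half-wave phase shift.
The two reflections carry the same phase change, so no net offset.
So the condition for constructive reflection is 2 n t = m λ.
The smallest nonzero thickness corresponds to m = 1: t = m λ / (2 n) = 1.00 × 538 / (2 × 1.374) = 196 nm.

196 nm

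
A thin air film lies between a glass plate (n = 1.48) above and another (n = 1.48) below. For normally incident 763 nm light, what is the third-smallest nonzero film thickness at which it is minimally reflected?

At the upper boundary (n = 1.48 to n = 1.0) the reflected ray undergoes no phase shift.
At the lower boundary (n = 1.0 to n = 1.48) the reflected ray undergoes a half-wave phase shift.
Exactly one π shift → a net half-wave offset.
For dark reflection here: 2 n t = m λ.
The third-smallest nonzero thickness corresponds to m = 3: t = m λ / (2 n) = 3.00 × 763 / (2 × 1.0) = 1145 nm.

1145 nm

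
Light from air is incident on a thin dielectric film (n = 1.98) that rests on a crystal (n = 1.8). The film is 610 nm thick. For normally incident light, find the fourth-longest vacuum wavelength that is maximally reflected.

At the upper boundary (n = 1.0 to n = 1.98) the reflected ray undergoes a half-wave phase shift.
At the lower boundary (n = 1.98 to n = 1.8) the reflected ray undergoes no phase shift.
Net: one phase inversion between the two reflected rays.
With one net inversion, constructive interference in reflection requires 2 n t = (m + ½) λ.
λ = 2 n t / (m + ½). The fourth-longest wavelength is m = 3: λ = 2 × 1.98 × 610 / 3.50 = 690 nm.

690 nm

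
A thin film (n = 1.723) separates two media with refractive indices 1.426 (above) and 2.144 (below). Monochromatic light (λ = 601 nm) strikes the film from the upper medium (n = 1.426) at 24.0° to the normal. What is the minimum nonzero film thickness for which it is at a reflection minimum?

92.6 nm

Ray reflecting at the top interface goes from n = 1.426 toward n = 1.723: a half-wave phase shift.
Ray reflecting at the bottom interface goes from n = 1.723 toward n = 2.144: a half-wave phase shift.
Zero or two π shifts → no net half-wave offset.
So the condition for destructive reflection is 2 n t cos θ_r = (m + ½) λ.
Snell's law: 1.426 sin 24.0° = 1.723 sin θ_r → sin θ_r = 0.337, cos θ_r = 0.942.
Minimum at m = 0: t = λ / (4 n cos θ_r) = 601 / (4 × 1.723 × 0.942) = 92.6 nm.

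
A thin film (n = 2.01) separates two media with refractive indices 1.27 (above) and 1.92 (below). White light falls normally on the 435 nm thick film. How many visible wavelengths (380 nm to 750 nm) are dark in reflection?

Ray reflecting at the top interface goes from n = 1.27 toward n = 2.01: a half-wave phase shift.
Ray reflecting at the bottom interface goes from n = 2.01 toward n = 1.92: no phase shift.
Exactly one π shift → a net half-wave offset.
So the condition for destructive reflection is 2 n t = m λ.
λ = 2 n t / m = 1749 / m nm.
m=2: 874 nm (IR); m=3: 583 nm (visible); m=4: 437 nm (visible); m=5: 350 nm (UV).

2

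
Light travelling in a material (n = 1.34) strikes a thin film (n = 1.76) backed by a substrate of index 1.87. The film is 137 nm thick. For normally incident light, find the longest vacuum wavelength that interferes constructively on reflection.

Top surface (1.34 → 1.76): reflection off a higher-index medium gives a half-wave phase shift.
At the lower boundary (n = 1.76 to n = 1.87) the reflected ray undergoes a half-wave phase shift.
Net: no relative phase inversion (both shifts match).
So the condition for constructive reflection is 2 n t = m λ.
λ = 2 n t / m. The longest wavelength is m = 1: λ = 2 × 1.76 × 137 / 1.00 = 482 nm.

482 nm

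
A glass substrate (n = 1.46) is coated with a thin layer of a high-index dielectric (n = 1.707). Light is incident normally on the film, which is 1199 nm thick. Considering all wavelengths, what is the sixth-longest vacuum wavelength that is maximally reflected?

744 nm

At the upper boundary (n = 1.0 to n = 1.707) the reflected ray undergoes a half-wave phase shift.
At the lower boundary (n = 1.707 to n = 1.46) the reflected ray undergoes no phase shift.
The two reflections differ by half a wavelength.
For strong reflection here: 2 n t = (m + ½) λ.
λ = 2 n t / (m + ½). The sixth-longest wavelength is m = 5: λ = 2 × 1.707 × 1199 / 5.50 = 744 nm.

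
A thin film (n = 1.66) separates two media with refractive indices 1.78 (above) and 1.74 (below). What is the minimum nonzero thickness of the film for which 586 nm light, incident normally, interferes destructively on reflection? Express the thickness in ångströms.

At the upper boundary (n = 1.78 to n = 1.66) the reflected ray undergoes no phase shift.
Ray reflecting at the bottom interface goes from n = 1.66 toward n = 1.74: a half-wave phase shift.
The two reflections differ by half a wavelength.
For minimum reflection here: 2 n t = m λ.
Minimum nonzero at m = 1: t = λ / (2 n) = 586 / (2 × 1.66) = 177 nm.

1765 Å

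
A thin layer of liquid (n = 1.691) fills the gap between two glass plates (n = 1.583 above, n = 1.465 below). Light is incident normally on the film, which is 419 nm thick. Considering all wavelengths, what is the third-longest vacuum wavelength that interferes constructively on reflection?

567 nm

Ray reflecting at the top interface goes from n = 1.583 toward n = 1.691: a half-wave phase shift.
Ray reflecting at the bottom interface goes from n = 1.691 toward n = 1.465: no phase shift.
Net: one phase inversion between the two reflected rays.
With one net inversion, constructive interference in reflection requires 2 n t = (m + ½) λ.
λ = 2 n t / (m + ½). The third-longest wavelength is m = 2: λ = 2 × 1.691 × 419 / 2.50 = 567 nm.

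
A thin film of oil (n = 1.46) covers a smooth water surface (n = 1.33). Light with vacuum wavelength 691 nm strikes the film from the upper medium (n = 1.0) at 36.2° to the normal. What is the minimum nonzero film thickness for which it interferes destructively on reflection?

259 nm

Ray reflecting at the top interface goes from n = 1.0 toward n = 1.46: a half-wave phase shift.
Ray reflecting at the bottom interface goes from n = 1.46 toward n = 1.33: no phase shift.
Net: one phase inversion between the two reflected rays.
With one net inversion, destructive interference in reflection requires 2 n t cos θ_r = m λ.
Snell's law: 1.0 sin 36.2° = 1.46 sin θ_r → sin θ_r = 0.405, cos θ_r = 0.915.
Minimum nonzero at m = 1: t = λ / (2 n cos θ_r) = 691 / (2 × 1.46 × 0.915) = 259 nm.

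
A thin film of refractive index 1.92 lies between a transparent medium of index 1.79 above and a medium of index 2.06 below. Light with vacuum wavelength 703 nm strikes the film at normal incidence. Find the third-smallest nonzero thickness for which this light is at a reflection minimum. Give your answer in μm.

0.458 μm

At the upper boundary (n = 1.79 to n = 1.92) the reflected ray undergoes a half-wave phase shift.
At the lower boundary (n = 1.92 to n = 2.06) the reflected ray undergoes a half-wave phase shift.
Net: no relative phase inversion (both shifts match).
With no net inversion, destructive interference in reflection requires 2 n t = (m + ½) λ.
The third-smallest nonzero thickness corresponds to m = 2: t = (m + ½) λ / (2 n) = 2.50 × 703 / (2 × 1.92) = 458 nm.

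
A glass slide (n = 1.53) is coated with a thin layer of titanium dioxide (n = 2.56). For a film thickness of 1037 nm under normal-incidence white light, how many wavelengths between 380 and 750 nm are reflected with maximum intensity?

7

Top surface (1.0 → 2.56): reflection off a higher-index medium gives a half-wave phase shift.
Bottom surface (2.56 → 1.53): reflection off a lower-index medium gives no phase shift.
Net: one phase inversion between the two reflected rays.
With one net inversion, constructive interference in reflection requires 2 n t = (m + ½) λ.
λ = 2 n t / (m + ½) = 5309 / (m + ½) nm.
m=6: 817 nm (IR); m=7: 708 nm (visible); m=8: 625 nm (visible); m=9: 559 nm (visible); m=10: 506 nm (visible); m=11: 462 nm (visible); m=12: 425 nm (visible); m=13: 393 nm (visible); m=14: 366 nm (UV).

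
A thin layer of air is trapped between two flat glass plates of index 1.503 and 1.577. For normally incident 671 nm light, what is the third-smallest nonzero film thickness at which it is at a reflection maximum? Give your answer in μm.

0.839 μm

Top surface (1.503 → 1.0): reflection off a lower-index medium gives no phase shift.
At the lower boundary (n = 1.0 to n = 1.577) the reflected ray undergoes a half-wave phase shift.
Net: one phase inversion between the two reflected rays.
With one net inversion, constructive interference in reflection requires 2 n t = (m + ½) λ.
The third-smallest nonzero thickness corresponds to m = 2: t = (m + ½) λ / (2 n) = 2.50 × 671 / (2 × 1.0) = 839 nm.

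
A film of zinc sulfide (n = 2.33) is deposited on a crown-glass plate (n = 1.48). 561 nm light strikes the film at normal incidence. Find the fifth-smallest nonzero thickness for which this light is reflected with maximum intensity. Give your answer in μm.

Top surface (1.0 → 2.33): reflection off a higher-index medium gives a half-wave phase shift.
Ray reflecting at the bottom interface goes from n = 2.33 toward n = 1.48: no phase shift.
The two reflections differ by half a wavelength.
So the condition for constructive reflection is 2 n t = (m + ½) λ.
The fifth-smallest nonzero thickness corresponds to m = 4: t = (m + ½) λ / (2 n) = 4.50 × 561 / (2 × 2.33) = 542 nm.

0.542 μm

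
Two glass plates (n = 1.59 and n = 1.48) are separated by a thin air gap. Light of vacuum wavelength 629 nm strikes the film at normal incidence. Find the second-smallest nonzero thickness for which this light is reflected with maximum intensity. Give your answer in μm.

0.472 μm

Top surface (1.59 → 1.0): reflection off a lower-index medium gives no phase shift.
Ray reflecting at the bottom interface goes from n = 1.0 toward n = 1.48: a half-wave phase shift.
The two reflections differ by half a wavelength.
For strong reflection here: 2 n t = (m + ½) λ.
The second-smallest nonzero thickness corresponds to m = 1: t = (m + ½) λ / (2 n) = 1.50 × 629 / (2 × 1.0) = 472 nm.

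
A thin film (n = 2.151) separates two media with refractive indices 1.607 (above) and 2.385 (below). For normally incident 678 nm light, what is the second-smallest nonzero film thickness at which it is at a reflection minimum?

236 nm

Ray reflecting at the top interface goes from n = 1.607 toward n = 2.151: a half-wave phase shift.
At the lower boundary (n = 2.151 to n = 2.385) the reflected ray undergoes a half-wave phase shift.
Net: no relative phase inversion (both shifts match).
With no net inversion, destructive interference in reflection requires 2 n t = (m + ½) λ.
The second-smallest nonzero thickness corresponds to m = 1: t = (m + ½) λ / (2 n) = 1.50 × 678 / (2 × 2.151) = 236 nm.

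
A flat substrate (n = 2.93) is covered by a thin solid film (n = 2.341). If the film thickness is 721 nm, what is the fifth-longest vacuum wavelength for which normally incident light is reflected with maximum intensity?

675 nm

Top surface (1.0 → 2.341): reflection off a higher-index medium gives a half-wave phase shift.
Ray reflecting at the bottom interface goes from n = 2.341 toward n = 2.93: a half-wave phase shift.
The two reflections carry the same phase change, so no net offset.
With no net inversion, constructive interference in reflection requires 2 n t = m λ.
λ = 2 n t / m. The fifth-longest wavelength is m = 5: λ = 2 × 2.341 × 721 / 5.00 = 675 nm.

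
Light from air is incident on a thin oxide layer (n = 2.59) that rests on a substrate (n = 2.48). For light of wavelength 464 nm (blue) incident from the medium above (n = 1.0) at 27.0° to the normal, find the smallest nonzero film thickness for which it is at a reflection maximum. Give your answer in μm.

0.0455 μm

Top surface (1.0 → 2.59): reflection off a higher-index medium gives a half-wave phase shift.
Bottom surface (2.59 → 2.48): reflection off a lower-index medium gives no phase shift.
The two reflections differ by half a wavelength.
So the condition for constructive reflection is 2 n t cos θ_r = (m + ½) λ.
Snell's law: 1.0 sin 27.0° = 2.59 sin θ_r → sin θ_r = 0.175, cos θ_r = 0.985.
Minimum at m = 0: t = λ / (4 n cos θ_r) = 464 / (4 × 2.59 × 0.985) = 45.5 nm.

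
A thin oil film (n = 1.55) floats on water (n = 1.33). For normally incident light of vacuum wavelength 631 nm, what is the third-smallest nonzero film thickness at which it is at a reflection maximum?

Ray reflecting at the top interface goes from n = 1.0 toward n = 1.55: a half-wave phase shift.
At the lower boundary (n = 1.55 to n = 1.33) the reflected ray undergoes no phase shift.
Net: one phase inversion between the two reflected rays.
With one net inversion, constructive interference in reflection requires 2 n t = (m + ½) λ.
The third-smallest nonzero thickness corresponds to m = 2: t = (m + ½) λ / (2 n) = 2.50 × 631 / (2 × 1.55) = 509 nm.

509 nm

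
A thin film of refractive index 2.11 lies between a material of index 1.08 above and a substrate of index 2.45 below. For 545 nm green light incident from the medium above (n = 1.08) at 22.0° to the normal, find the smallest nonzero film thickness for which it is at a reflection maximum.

Top surface (1.08 → 2.11): reflection off a higher-index medium gives a half-wave phase shift.
At the lower boundary (n = 2.11 to n = 2.45) the reflected ray undergoes a half-wave phase shift.
Zero or two π shifts → no net half-wave offset.
For bright reflection here: 2 n t cos θ_r = m λ.
Snell's law: 1.08 sin 22.0° = 2.11 sin θ_r → sin θ_r = 0.192, cos θ_r = 0.981.
Minimum nonzero at m = 1: t = λ / (2 n cos θ_r) = 545 / (2 × 2.11 × 0.981) = 132 nm.

132 nm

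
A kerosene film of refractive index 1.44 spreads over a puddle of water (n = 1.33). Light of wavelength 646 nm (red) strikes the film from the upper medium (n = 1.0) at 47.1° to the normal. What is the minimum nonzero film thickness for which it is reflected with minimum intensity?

At the upper boundary (n = 1.0 to n = 1.44) the reflected ray undergoes a half-wave phase shift.
Ray reflecting at the bottom interface goes from n = 1.44 toward n = 1.33: no phase shift.
Exactly one π shift → a net half-wave offset.
So the condition for destructive reflection is 2 n t cos θ_r = m λ.
Snell's law: 1.0 sin 47.1° = 1.44 sin θ_r → sin θ_r = 0.509, cos θ_r = 0.861.
Minimum nonzero at m = 1: t = λ / (2 n cos θ_r) = 646 / (2 × 1.44 × 0.861) = 261 nm.

261 nm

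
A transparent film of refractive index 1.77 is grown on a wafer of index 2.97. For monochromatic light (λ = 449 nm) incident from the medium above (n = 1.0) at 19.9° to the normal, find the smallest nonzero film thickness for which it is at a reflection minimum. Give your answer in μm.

At the upper boundary (n = 1.0 to n = 1.77) the reflected ray undergoes a half-wave phase shift.
Ray reflecting at the bottom interface goes from n = 1.77 toward n = 2.97: a half-wave phase shift.
Net: no relative phase inversion (both shifts match).
So the condition for destructive reflection is 2 n t cos θ_r = (m + ½) λ.
Snell's law: 1.0 sin 19.9° = 1.77 sin θ_r → sin θ_r = 0.192, cos θ_r = 0.981.
Minimum at m = 0: t = λ / (4 n cos θ_r) = 449 / (4 × 1.77 × 0.981) = 64.6 nm.

0.0646 μm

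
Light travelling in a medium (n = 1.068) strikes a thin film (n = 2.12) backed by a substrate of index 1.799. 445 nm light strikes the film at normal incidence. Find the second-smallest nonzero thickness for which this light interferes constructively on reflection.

157 nm

Ray reflecting at the top interface goes from n = 1.068 toward n = 2.12: a half-wave phase shift.
Bottom surface (2.12 → 1.799): reflection off a lower-index medium gives no phase shift.
Exactly one π shift → a net half-wave offset.
So the condition for constructive reflection is 2 n t = (m + ½) λ.
The second-smallest nonzero thickness corresponds to m = 1: t = (m + ½) λ / (2 n) = 1.50 × 445 / (2 × 2.12) = 157 nm.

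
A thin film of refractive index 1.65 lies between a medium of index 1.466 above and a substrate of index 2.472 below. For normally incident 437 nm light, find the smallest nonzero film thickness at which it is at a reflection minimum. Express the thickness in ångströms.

662 Å

At the upper boundary (n = 1.466 to n = 1.65) the reflected ray undergoes a half-wave phase shift.
Bottom surface (1.65 → 2.472): reflection off a higher-index medium gives a half-wave phase shift.
Zero or two π shifts → no net half-wave offset.
For minimum reflection here: 2 n t = (m + ½) λ.
Minimum at m = 0: t = λ / (4 n) = 437 / (4 × 1.65) = 66.2 nm.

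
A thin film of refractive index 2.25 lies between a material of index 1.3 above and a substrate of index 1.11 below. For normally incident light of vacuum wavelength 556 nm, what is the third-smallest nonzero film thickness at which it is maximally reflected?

309 nm

At the upper boundary (n = 1.3 to n = 2.25) the reflected ray undergoes a half-wave phase shift.
Bottom surface (2.25 → 1.11): reflection off a lower-index medium gives no phase shift.
Exactly one π shift → a net half-wave offset.
With one net inversion, constructive interference in reflection requires 2 n t = (m + ½) λ.
The third-smallest nonzero thickness corresponds to m = 2: t = (m + ½) λ / (2 n) = 2.50 × 556 / (2 × 2.25) = 309 nm.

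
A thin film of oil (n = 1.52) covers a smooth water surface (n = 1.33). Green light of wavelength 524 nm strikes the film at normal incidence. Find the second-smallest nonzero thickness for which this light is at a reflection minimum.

Ray reflecting at the top interface goes from n = 1.0 toward n = 1.52: a half-wave phase shift.
Bottom surface (1.52 → 1.33): reflection off a lower-index medium gives no phase shift.
Exactly one π shift → a net half-wave offset.
With one net inversion, destructive interference in reflection requires 2 n t = m λ.
The second-smallest nonzero thickness corresponds to m = 2: t = m λ / (2 n) = 2.00 × 524 / (2 × 1.52) = 345 nm.

345 nm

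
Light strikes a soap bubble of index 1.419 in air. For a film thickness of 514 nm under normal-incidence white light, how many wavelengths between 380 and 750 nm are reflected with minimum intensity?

At the upper boundary (n = 1.0 to n = 1.419) the reflected ray undergoes a half-wave phase shift.
Bottom surface (1.419 → 1.0): reflection off a lower-index medium gives no phase shift.
Exactly one π shift → a net half-wave offset.
For minimum reflection here: 2 n t = m λ.
λ = 2 n t / m = 1459 / m nm.
m=1: 1459 nm (IR); m=2: 729 nm (visible); m=3: 486 nm (visible); m=4: 365 nm (UV).

2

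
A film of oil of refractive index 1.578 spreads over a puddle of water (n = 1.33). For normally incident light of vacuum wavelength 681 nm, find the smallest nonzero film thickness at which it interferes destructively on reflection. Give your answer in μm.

0.216 μm

Top surface (1.0 → 1.578): reflection off a higher-index medium gives a half-wave phase shift.
Ray reflecting at the bottom interface goes from n = 1.578 toward n = 1.33: no phase shift.
Exactly one π shift → a net half-wave offset.
So the condition for destructive reflection is 2 n t = m λ.
Minimum nonzero at m = 1: t = λ / (2 n) = 681 / (2 × 1.578) = 216 nm.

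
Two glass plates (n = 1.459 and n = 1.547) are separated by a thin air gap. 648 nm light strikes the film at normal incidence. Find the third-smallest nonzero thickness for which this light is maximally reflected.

Ray reflecting at the top interface goes from n = 1.459 toward n = 1.0: no phase shift.
Bottom surface (1.0 → 1.547): reflection off a higher-index medium gives a half-wave phase shift.
Exactly one π shift → a net half-wave offset.
For bright reflection here: 2 n t = (m + ½) λ.
The third-smallest nonzero thickness corresponds to m = 2: t = (m + ½) λ / (2 n) = 2.50 × 648 / (2 × 1.0) = 810 nm.

810 nm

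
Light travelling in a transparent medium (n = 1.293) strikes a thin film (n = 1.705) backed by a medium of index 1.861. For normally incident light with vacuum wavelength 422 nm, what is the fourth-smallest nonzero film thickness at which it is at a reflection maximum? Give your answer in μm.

Top surface (1.293 → 1.705): reflection off a higher-index medium gives a half-wave phase shift.
Ray reflecting at the bottom interface goes from n = 1.705 toward n = 1.861: a half-wave phase shift.
The two reflections carry the same phase change, so no net offset.
So the condition for constructive reflection is 2 n t = m λ.
The fourth-smallest nonzero thickness corresponds to m = 4: t = m λ / (2 n) = 4.00 × 422 / (2 × 1.705) = 495 nm.

0.495 μm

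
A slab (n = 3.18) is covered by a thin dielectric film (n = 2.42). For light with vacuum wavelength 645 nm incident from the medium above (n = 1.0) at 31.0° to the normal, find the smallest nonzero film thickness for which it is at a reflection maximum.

Ray reflecting at the top interface goes from n = 1.0 toward n = 2.42: a half-wave phase shift.
At the lower boundary (n = 2.42 to n = 3.18) the reflected ray undergoes a half-wave phase shift.
Net: no relative phase inversion (both shifts match).
So the condition for constructive reflection is 2 n t cos θ_r = m λ.
Snell's law: 1.0 sin 31.0° = 2.42 sin θ_r → sin θ_r = 0.213, cos θ_r = 0.977.
Minimum nonzero at m = 1: t = λ / (2 n cos θ_r) = 645 / (2 × 2.42 × 0.977) = 136 nm.

136 nm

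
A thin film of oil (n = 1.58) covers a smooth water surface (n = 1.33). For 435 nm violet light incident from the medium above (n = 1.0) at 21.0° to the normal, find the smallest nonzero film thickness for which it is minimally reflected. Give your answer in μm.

0.141 μm

Top surface (1.0 → 1.58): reflection off a higher-index medium gives a half-wave phase shift.
Ray reflecting at the bottom interface goes from n = 1.58 toward n = 1.33: no phase shift.
The two reflections differ by half a wavelength.
So the condition for destructive reflection is 2 n t cos θ_r = m λ.
Snell's law: 1.0 sin 21.0° = 1.58 sin θ_r → sin θ_r = 0.227, cos θ_r = 0.974.
Minimum nonzero at m = 1: t = λ / (2 n cos θ_r) = 435 / (2 × 1.58 × 0.974) = 141 nm.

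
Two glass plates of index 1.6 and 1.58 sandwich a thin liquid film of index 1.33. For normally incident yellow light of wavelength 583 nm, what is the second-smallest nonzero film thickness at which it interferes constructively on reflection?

329 nm

Ray reflecting at the top interface goes from n = 1.6 toward n = 1.33: no phase shift.
At the lower boundary (n = 1.33 to n = 1.58) the reflected ray undergoes a half-wave phase shift.
The two reflections differ by half a wavelength.
With one net inversion, constructive interference in reflection requires 2 n t = (m + ½) λ.
The second-smallest nonzero thickness corresponds to m = 1: t = (m + ½) λ / (2 n) = 1.50 × 583 / (2 × 1.33) = 329 nm.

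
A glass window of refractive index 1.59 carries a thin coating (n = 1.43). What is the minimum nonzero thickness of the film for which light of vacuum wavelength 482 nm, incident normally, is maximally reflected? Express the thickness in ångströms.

1685 Å

Ray reflecting at the top interface goes from n = 1.0 toward n = 1.43: a half-wave phase shift.
Ray reflecting at the bottom interface goes from n = 1.43 toward n = 1.59: a half-wave phase shift.
The two reflections carry the same phase change, so no net offset.
So the condition for constructive reflection is 2 n t = m λ.
Minimum nonzero at m = 1: t = λ / (2 n) = 482 / (2 × 1.43) = 169 nm.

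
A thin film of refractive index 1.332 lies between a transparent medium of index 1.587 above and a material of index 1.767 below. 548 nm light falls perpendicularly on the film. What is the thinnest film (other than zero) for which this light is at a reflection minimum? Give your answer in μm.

Top surface (1.587 → 1.332): reflection off a lower-index medium gives no phase shift.
At the lower boundary (n = 1.332 to n = 1.767) the reflected ray undergoes a half-wave phase shift.
Net: one phase inversion between the two reflected rays.
So the condition for destructive reflection is 2 n t = m λ.
Minimum nonzero at m = 1: t = λ / (2 n) = 548 / (2 × 1.332) = 206 nm.

0.206 μm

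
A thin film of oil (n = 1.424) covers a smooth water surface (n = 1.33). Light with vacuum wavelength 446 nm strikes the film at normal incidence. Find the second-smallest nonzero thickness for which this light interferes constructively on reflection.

235 nm

At the upper boundary (n = 1.0 to n = 1.424) the reflected ray undergoes a half-wave phase shift.
Ray reflecting at the bottom interface goes from n = 1.424 toward n = 1.33: no phase shift.
Net: one phase inversion between the two reflected rays.
With one net inversion, constructive interference in reflection requires 2 n t = (m + ½) λ.
The second-smallest nonzero thickness corresponds to m = 1: t = (m + ½) λ / (2 n) = 1.50 × 446 / (2 × 1.424) = 235 nm.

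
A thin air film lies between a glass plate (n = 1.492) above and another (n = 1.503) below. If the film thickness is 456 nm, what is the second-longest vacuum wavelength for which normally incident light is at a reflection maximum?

Top surface (1.492 → 1.0): reflection off a lower-index medium gives no phase shift.
At the lower boundary (n = 1.0 to n = 1.503) the reflected ray undergoes a half-wave phase shift.
The two reflections differ by half a wavelength.
For bright reflection here: 2 n t = (m + ½) λ.
λ = 2 n t / (m + ½). The second-longest wavelength is m = 1: λ = 2 × 1.0 × 456 / 1.50 = 608 nm.

608 nm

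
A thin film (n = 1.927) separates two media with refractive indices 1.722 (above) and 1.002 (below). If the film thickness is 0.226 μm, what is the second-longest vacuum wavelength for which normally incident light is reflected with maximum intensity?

At the upper boundary (n = 1.722 to n = 1.927) the reflected ray undergoes a half-wave phase shift.
Bottom surface (1.927 → 1.002): reflection off a lower-index medium gives no phase shift.
Net: one phase inversion between the two reflected rays.
For maximum reflection here: 2 n t = (m + ½) λ.
λ = 2 n t / (m + ½). The second-longest wavelength is m = 1: λ = 2 × 1.927 × 226 / 1.50 = 581 nm.

581 nm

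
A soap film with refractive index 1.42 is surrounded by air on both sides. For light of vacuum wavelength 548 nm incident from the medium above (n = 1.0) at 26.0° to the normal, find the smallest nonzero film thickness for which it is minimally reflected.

Top surface (1.0 → 1.42): reflection off a higher-index medium gives a half-wave phase shift.
Bottom surface (1.42 → 1.0): reflection off a lower-index medium gives no phase shift.
The two reflections differ by half a wavelength.
For weak reflection here: 2 n t cos θ_r = m λ.
Snell's law: 1.0 sin 26.0° = 1.42 sin θ_r → sin θ_r = 0.309, cos θ_r = 0.951.
Minimum nonzero at m = 1: t = λ / (2 n cos θ_r) = 548 / (2 × 1.42 × 0.951) = 203 nm.

203 nm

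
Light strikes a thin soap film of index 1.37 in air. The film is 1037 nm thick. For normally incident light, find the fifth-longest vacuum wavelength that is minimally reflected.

568 nm

Top surface (1.0 → 1.37): reflection off a higher-index medium gives a half-wave phase shift.
At the lower boundary (n = 1.37 to n = 1.0) the reflected ray undergoes no phase shift.
The two reflections differ by half a wavelength.
With one net inversion, destructive interference in reflection requires 2 n t = m λ.
λ = 2 n t / m. The fifth-longest wavelength is m = 5: λ = 2 × 1.37 × 1037 / 5.00 = 568 nm.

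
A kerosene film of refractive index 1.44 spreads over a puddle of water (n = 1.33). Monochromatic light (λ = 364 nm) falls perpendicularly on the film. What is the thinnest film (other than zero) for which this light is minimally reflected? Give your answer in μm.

0.126 μm

At the upper boundary (n = 1.0 to n = 1.44) the reflected ray undergoes a half-wave phase shift.
At the lower boundary (n = 1.44 to n = 1.33) the reflected ray undergoes no phase shift.
Exactly one π shift → a net half-wave offset.
For dark reflection here: 2 n t = m λ.
Minimum nonzero at m = 1: t = λ / (2 n) = 364 / (2 × 1.44) = 126 nm.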